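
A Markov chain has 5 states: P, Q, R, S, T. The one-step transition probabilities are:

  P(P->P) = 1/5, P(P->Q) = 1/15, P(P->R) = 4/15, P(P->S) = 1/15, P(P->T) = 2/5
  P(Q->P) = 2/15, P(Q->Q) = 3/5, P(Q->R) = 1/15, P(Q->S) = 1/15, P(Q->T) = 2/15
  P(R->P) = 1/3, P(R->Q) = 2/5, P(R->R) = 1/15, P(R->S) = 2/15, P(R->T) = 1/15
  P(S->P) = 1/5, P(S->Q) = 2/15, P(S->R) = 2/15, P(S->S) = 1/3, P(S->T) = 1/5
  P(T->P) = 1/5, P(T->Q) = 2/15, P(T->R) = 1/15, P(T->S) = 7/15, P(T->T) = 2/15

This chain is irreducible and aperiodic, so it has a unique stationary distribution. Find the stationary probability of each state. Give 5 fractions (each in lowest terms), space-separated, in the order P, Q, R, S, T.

Answer: 1514/7687 2193/7687 921/7687 1586/7687 1473/7687

Derivation:
The stationary distribution satisfies pi = pi * P, i.e.:
  pi_P = 1/5*pi_P + 2/15*pi_Q + 1/3*pi_R + 1/5*pi_S + 1/5*pi_T
  pi_Q = 1/15*pi_P + 3/5*pi_Q + 2/5*pi_R + 2/15*pi_S + 2/15*pi_T
  pi_R = 4/15*pi_P + 1/15*pi_Q + 1/15*pi_R + 2/15*pi_S + 1/15*pi_T
  pi_S = 1/15*pi_P + 1/15*pi_Q + 2/15*pi_R + 1/3*pi_S + 7/15*pi_T
  pi_T = 2/5*pi_P + 2/15*pi_Q + 1/15*pi_R + 1/5*pi_S + 2/15*pi_T
with normalization: pi_P + pi_Q + pi_R + pi_S + pi_T = 1.

Using the first 4 balance equations plus normalization, the linear system A*pi = b is:
  [-4/5, 2/15, 1/3, 1/5, 1/5] . pi = 0
  [1/15, -2/5, 2/5, 2/15, 2/15] . pi = 0
  [4/15, 1/15, -14/15, 2/15, 1/15] . pi = 0
  [1/15, 1/15, 2/15, -2/3, 7/15] . pi = 0
  [1, 1, 1, 1, 1] . pi = 1

Solving yields:
  pi_P = 1514/7687
  pi_Q = 2193/7687
  pi_R = 921/7687
  pi_S = 1586/7687
  pi_T = 1473/7687

Verification (pi * P):
  1514/7687*1/5 + 2193/7687*2/15 + 921/7687*1/3 + 1586/7687*1/5 + 1473/7687*1/5 = 1514/7687 = pi_P  (ok)
  1514/7687*1/15 + 2193/7687*3/5 + 921/7687*2/5 + 1586/7687*2/15 + 1473/7687*2/15 = 2193/7687 = pi_Q  (ok)
  1514/7687*4/15 + 2193/7687*1/15 + 921/7687*1/15 + 1586/7687*2/15 + 1473/7687*1/15 = 921/7687 = pi_R  (ok)
  1514/7687*1/15 + 2193/7687*1/15 + 921/7687*2/15 + 1586/7687*1/3 + 1473/7687*7/15 = 1586/7687 = pi_S  (ok)
  1514/7687*2/5 + 2193/7687*2/15 + 921/7687*1/15 + 1586/7687*1/5 + 1473/7687*2/15 = 1473/7687 = pi_T  (ok)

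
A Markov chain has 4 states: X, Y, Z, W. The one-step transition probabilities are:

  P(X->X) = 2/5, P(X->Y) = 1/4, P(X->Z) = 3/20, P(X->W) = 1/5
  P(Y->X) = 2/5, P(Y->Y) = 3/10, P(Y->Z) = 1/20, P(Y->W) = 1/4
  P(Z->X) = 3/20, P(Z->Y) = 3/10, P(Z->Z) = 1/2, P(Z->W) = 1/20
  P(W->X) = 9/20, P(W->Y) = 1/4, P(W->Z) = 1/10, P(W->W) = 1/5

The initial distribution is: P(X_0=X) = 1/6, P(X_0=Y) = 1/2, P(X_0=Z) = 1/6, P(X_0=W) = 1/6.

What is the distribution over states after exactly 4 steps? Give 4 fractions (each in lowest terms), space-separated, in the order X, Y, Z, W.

Propagating the distribution step by step (d_{t+1} = d_t * P):
d_0 = (X=1/6, Y=1/2, Z=1/6, W=1/6)
  d_1[X] = 1/6*2/5 + 1/2*2/5 + 1/6*3/20 + 1/6*9/20 = 11/30
  d_1[Y] = 1/6*1/4 + 1/2*3/10 + 1/6*3/10 + 1/6*1/4 = 17/60
  d_1[Z] = 1/6*3/20 + 1/2*1/20 + 1/6*1/2 + 1/6*1/10 = 3/20
  d_1[W] = 1/6*1/5 + 1/2*1/4 + 1/6*1/20 + 1/6*1/5 = 1/5
d_1 = (X=11/30, Y=17/60, Z=3/20, W=1/5)
  d_2[X] = 11/30*2/5 + 17/60*2/5 + 3/20*3/20 + 1/5*9/20 = 149/400
  d_2[Y] = 11/30*1/4 + 17/60*3/10 + 3/20*3/10 + 1/5*1/4 = 163/600
  d_2[Z] = 11/30*3/20 + 17/60*1/20 + 3/20*1/2 + 1/5*1/10 = 197/1200
  d_2[W] = 11/30*1/5 + 17/60*1/4 + 3/20*1/20 + 1/5*1/5 = 23/120
d_2 = (X=149/400, Y=163/600, Z=197/1200, W=23/120)
  d_3[X] = 149/400*2/5 + 163/600*2/5 + 197/1200*3/20 + 23/120*9/20 = 1769/4800
  d_3[Y] = 149/400*1/4 + 163/600*3/10 + 197/1200*3/10 + 23/120*1/4 = 6523/24000
  d_3[Z] = 149/400*3/20 + 163/600*1/20 + 197/1200*1/2 + 23/120*1/10 = 4097/24000
  d_3[W] = 149/400*1/5 + 163/600*1/4 + 197/1200*1/20 + 23/120*1/5 = 907/4800
d_3 = (X=1769/4800, Y=6523/24000, Z=4097/24000, W=907/4800)
  d_4[X] = 1769/4800*2/5 + 6523/24000*2/5 + 4097/24000*3/20 + 907/4800*9/20 = 3521/9600
  d_4[Y] = 1769/4800*1/4 + 6523/24000*3/10 + 4097/24000*3/10 + 907/4800*1/4 = 2177/8000
  d_4[Z] = 1769/4800*3/20 + 6523/24000*1/20 + 4097/24000*1/2 + 907/4800*1/10 = 41549/240000
  d_4[W] = 1769/4800*1/5 + 6523/24000*1/4 + 4097/24000*1/20 + 907/4800*1/5 = 11279/60000
d_4 = (X=3521/9600, Y=2177/8000, Z=41549/240000, W=11279/60000)

Answer: 3521/9600 2177/8000 41549/240000 11279/60000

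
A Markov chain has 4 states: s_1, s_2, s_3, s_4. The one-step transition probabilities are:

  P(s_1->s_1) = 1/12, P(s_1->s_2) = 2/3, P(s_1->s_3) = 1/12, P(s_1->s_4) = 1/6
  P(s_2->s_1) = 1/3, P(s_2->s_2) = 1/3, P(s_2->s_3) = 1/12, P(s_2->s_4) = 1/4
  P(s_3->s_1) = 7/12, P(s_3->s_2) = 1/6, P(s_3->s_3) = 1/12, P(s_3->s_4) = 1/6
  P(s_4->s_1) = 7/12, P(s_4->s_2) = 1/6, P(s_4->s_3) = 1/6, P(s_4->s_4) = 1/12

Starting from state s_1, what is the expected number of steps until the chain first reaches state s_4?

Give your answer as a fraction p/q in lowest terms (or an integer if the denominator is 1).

Let h_i = expected steps to first reach s_4 from state i.
Boundary: h_s_4 = 0.
First-step equations for the other states:
  h_s_1 = 1 + 1/12*h_s_1 + 2/3*h_s_2 + 1/12*h_s_3 + 1/6*h_s_4
  h_s_2 = 1 + 1/3*h_s_1 + 1/3*h_s_2 + 1/12*h_s_3 + 1/4*h_s_4
  h_s_3 = 1 + 7/12*h_s_1 + 1/6*h_s_2 + 1/12*h_s_3 + 1/6*h_s_4

Substituting h_s_4 = 0 and rearranging gives the linear system (I - Q) h = 1:
  [11/12, -2/3, -1/12] . (h_s_1, h_s_2, h_s_3) = 1
  [-1/3, 2/3, -1/12] . (h_s_1, h_s_2, h_s_3) = 1
  [-7/12, -1/6, 11/12] . (h_s_1, h_s_2, h_s_3) = 1

Solving yields:
  h_s_1 = 384/79
  h_s_2 = 360/79
  h_s_3 = 396/79

Starting state is s_1, so the expected hitting time is h_s_1 = 384/79.

Answer: 384/79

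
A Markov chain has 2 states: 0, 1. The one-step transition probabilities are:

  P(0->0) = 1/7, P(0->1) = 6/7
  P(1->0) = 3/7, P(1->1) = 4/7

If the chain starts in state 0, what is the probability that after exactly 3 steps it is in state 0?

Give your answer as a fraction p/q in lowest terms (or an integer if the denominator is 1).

Computing P^3 by repeated multiplication:
P^1 =
  0: [1/7, 6/7]
  1: [3/7, 4/7]
P^2 =
  0: [19/49, 30/49]
  1: [15/49, 34/49]
P^3 =
  0: [109/343, 234/343]
  1: [117/343, 226/343]

(P^3)[0 -> 0] = 109/343

Answer: 109/343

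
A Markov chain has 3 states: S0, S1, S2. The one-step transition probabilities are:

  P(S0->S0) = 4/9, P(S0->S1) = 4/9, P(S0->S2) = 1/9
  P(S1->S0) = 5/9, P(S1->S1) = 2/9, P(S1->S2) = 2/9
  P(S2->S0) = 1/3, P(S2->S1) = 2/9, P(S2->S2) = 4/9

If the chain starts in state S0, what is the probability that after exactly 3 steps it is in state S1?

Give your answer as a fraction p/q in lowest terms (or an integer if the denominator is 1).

Answer: 80/243

Derivation:
Computing P^3 by repeated multiplication:
P^1 =
  S0: [4/9, 4/9, 1/9]
  S1: [5/9, 2/9, 2/9]
  S2: [1/3, 2/9, 4/9]
P^2 =
  S0: [13/27, 26/81, 16/81]
  S1: [4/9, 28/81, 17/81]
  S2: [34/81, 8/27, 23/81]
P^3 =
  S0: [334/729, 80/243, 155/729]
  S1: [335/729, 26/81, 160/729]
  S2: [325/729, 230/729, 58/243]

(P^3)[S0 -> S1] = 80/243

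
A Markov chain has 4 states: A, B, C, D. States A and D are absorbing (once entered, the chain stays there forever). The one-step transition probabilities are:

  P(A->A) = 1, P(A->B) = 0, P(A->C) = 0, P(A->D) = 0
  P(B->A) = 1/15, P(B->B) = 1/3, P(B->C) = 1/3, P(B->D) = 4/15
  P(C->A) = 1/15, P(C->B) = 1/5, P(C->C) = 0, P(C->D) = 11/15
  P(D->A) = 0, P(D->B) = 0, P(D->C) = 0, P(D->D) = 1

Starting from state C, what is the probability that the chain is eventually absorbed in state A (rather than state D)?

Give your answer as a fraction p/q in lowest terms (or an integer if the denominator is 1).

Let a_i = P(absorbed in A | start in state i).
Boundary conditions: a_A = 1, a_D = 0.
For each transient state i, a_i = sum_j P(i->j) * a_j:
  a_B = 1/15*a_A + 1/3*a_B + 1/3*a_C + 4/15*a_D
  a_C = 1/15*a_A + 1/5*a_B + 0*a_C + 11/15*a_D

Substituting a_A = 1 and a_D = 0, rearrange to (I - Q) a = r where r[i] = P(i -> A):
  [2/3, -1/3] . (a_B, a_C) = 1/15
  [-1/5, 1] . (a_B, a_C) = 1/15

Solving yields:
  a_B = 4/27
  a_C = 13/135

Starting state is C, so the absorption probability is a_C = 13/135.

Answer: 13/135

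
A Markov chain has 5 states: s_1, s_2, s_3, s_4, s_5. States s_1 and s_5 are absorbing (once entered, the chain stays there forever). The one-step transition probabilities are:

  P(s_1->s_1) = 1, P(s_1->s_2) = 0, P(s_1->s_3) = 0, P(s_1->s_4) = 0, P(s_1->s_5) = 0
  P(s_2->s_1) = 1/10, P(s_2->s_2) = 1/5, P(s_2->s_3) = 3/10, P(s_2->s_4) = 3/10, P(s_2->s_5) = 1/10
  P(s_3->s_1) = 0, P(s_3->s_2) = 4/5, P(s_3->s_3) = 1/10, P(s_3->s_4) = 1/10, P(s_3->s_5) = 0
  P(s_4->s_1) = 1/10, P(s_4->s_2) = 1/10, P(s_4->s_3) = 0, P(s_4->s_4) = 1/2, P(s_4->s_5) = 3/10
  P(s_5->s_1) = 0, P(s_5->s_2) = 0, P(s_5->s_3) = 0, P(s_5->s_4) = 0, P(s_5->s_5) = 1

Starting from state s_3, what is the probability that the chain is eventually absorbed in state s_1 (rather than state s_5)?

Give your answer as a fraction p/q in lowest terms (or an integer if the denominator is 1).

Let a_i = P(absorbed in s_1 | start in state i).
Boundary conditions: a_s_1 = 1, a_s_5 = 0.
For each transient state i, a_i = sum_j P(i->j) * a_j:
  a_s_2 = 1/10*a_s_1 + 1/5*a_s_2 + 3/10*a_s_3 + 3/10*a_s_4 + 1/10*a_s_5
  a_s_3 = 0*a_s_1 + 4/5*a_s_2 + 1/10*a_s_3 + 1/10*a_s_4 + 0*a_s_5
  a_s_4 = 1/10*a_s_1 + 1/10*a_s_2 + 0*a_s_3 + 1/2*a_s_4 + 3/10*a_s_5

Substituting a_s_1 = 1 and a_s_5 = 0, rearrange to (I - Q) a = r where r[i] = P(i -> s_1):
  [4/5, -3/10, -3/10] . (a_s_2, a_s_3, a_s_4) = 1/10
  [-4/5, 9/10, -1/10] . (a_s_2, a_s_3, a_s_4) = 0
  [-1/10, 0, 1/2] . (a_s_2, a_s_3, a_s_4) = 1/10

Solving yields:
  a_s_2 = 5/14
  a_s_3 = 73/210
  a_s_4 = 19/70

Starting state is s_3, so the absorption probability is a_s_3 = 73/210.

Answer: 73/210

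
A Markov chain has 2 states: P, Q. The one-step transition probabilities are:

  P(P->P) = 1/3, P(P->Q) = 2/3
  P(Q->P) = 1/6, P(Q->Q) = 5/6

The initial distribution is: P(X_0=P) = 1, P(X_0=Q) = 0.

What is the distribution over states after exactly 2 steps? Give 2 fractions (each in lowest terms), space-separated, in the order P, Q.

Answer: 2/9 7/9

Derivation:
Propagating the distribution step by step (d_{t+1} = d_t * P):
d_0 = (P=1, Q=0)
  d_1[P] = 1*1/3 + 0*1/6 = 1/3
  d_1[Q] = 1*2/3 + 0*5/6 = 2/3
d_1 = (P=1/3, Q=2/3)
  d_2[P] = 1/3*1/3 + 2/3*1/6 = 2/9
  d_2[Q] = 1/3*2/3 + 2/3*5/6 = 7/9
d_2 = (P=2/9, Q=7/9)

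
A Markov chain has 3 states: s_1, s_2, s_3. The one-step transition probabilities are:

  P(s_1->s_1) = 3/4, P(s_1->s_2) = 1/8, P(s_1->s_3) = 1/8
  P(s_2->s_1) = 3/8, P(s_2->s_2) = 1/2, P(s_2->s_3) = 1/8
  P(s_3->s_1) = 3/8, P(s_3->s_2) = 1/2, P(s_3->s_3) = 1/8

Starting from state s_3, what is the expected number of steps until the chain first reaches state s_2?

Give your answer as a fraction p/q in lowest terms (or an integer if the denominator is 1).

Answer: 40/11

Derivation:
Let h_i = expected steps to first reach s_2 from state i.
Boundary: h_s_2 = 0.
First-step equations for the other states:
  h_s_1 = 1 + 3/4*h_s_1 + 1/8*h_s_2 + 1/8*h_s_3
  h_s_3 = 1 + 3/8*h_s_1 + 1/2*h_s_2 + 1/8*h_s_3

Substituting h_s_2 = 0 and rearranging gives the linear system (I - Q) h = 1:
  [1/4, -1/8] . (h_s_1, h_s_3) = 1
  [-3/8, 7/8] . (h_s_1, h_s_3) = 1

Solving yields:
  h_s_1 = 64/11
  h_s_3 = 40/11

Starting state is s_3, so the expected hitting time is h_s_3 = 40/11.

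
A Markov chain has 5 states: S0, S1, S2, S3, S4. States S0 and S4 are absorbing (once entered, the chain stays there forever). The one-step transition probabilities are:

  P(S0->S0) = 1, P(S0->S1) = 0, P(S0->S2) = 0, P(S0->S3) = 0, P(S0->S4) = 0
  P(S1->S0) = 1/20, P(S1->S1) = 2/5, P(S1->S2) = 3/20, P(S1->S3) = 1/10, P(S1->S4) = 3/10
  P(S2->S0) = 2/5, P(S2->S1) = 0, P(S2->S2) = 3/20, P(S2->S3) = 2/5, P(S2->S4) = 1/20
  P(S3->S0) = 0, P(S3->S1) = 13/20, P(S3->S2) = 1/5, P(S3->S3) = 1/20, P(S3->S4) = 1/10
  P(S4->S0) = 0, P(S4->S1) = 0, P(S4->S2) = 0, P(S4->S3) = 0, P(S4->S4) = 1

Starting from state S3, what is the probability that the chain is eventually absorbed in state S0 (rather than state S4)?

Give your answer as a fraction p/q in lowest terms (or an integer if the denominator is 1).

Answer: 917/2738

Derivation:
Let a_i = P(absorbed in S0 | start in state i).
Boundary conditions: a_S0 = 1, a_S4 = 0.
For each transient state i, a_i = sum_j P(i->j) * a_j:
  a_S1 = 1/20*a_S0 + 2/5*a_S1 + 3/20*a_S2 + 1/10*a_S3 + 3/10*a_S4
  a_S2 = 2/5*a_S0 + 0*a_S1 + 3/20*a_S2 + 2/5*a_S3 + 1/20*a_S4
  a_S3 = 0*a_S0 + 13/20*a_S1 + 1/5*a_S2 + 1/20*a_S3 + 1/10*a_S4

Substituting a_S0 = 1 and a_S4 = 0, rearrange to (I - Q) a = r where r[i] = P(i -> S0):
  [3/5, -3/20, -1/10] . (a_S1, a_S2, a_S3) = 1/20
  [0, 17/20, -2/5] . (a_S1, a_S2, a_S3) = 2/5
  [-13/20, -1/5, 19/20] . (a_S1, a_S2, a_S3) = 0

Solving yields:
  a_S1 = 811/2738
  a_S2 = 860/1369
  a_S3 = 917/2738

Starting state is S3, so the absorption probability is a_S3 = 917/2738.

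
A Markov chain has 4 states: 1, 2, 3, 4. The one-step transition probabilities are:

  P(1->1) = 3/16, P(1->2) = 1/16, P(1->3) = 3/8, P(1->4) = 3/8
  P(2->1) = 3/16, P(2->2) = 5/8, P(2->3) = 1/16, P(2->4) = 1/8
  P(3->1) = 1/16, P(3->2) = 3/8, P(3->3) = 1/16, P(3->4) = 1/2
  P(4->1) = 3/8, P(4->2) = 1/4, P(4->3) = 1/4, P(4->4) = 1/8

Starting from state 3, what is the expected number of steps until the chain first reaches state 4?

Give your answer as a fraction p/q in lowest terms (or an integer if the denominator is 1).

Answer: 1424/451

Derivation:
Let h_i = expected steps to first reach 4 from state i.
Boundary: h_4 = 0.
First-step equations for the other states:
  h_1 = 1 + 3/16*h_1 + 1/16*h_2 + 3/8*h_3 + 3/8*h_4
  h_2 = 1 + 3/16*h_1 + 5/8*h_2 + 1/16*h_3 + 1/8*h_4
  h_3 = 1 + 1/16*h_1 + 3/8*h_2 + 1/16*h_3 + 1/2*h_4

Substituting h_4 = 0 and rearranging gives the linear system (I - Q) h = 1:
  [13/16, -1/16, -3/8] . (h_1, h_2, h_3) = 1
  [-3/16, 3/8, -1/16] . (h_1, h_2, h_3) = 1
  [-1/16, -3/8, 15/16] . (h_1, h_2, h_3) = 1

Solving yields:
  h_1 = 1376/451
  h_2 = 2128/451
  h_3 = 1424/451

Starting state is 3, so the expected hitting time is h_3 = 1424/451.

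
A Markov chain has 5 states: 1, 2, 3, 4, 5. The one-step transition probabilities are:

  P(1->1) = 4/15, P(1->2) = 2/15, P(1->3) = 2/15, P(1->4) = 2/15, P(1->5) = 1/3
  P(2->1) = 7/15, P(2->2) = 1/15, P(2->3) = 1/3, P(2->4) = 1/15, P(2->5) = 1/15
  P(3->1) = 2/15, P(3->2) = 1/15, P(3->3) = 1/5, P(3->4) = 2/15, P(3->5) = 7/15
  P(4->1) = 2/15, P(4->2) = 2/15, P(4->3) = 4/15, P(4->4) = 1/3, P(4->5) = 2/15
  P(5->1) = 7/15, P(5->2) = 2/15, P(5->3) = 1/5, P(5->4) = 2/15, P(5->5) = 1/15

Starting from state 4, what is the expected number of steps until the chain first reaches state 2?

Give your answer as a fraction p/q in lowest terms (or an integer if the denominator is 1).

Answer: 9609/1150

Derivation:
Let h_i = expected steps to first reach 2 from state i.
Boundary: h_2 = 0.
First-step equations for the other states:
  h_1 = 1 + 4/15*h_1 + 2/15*h_2 + 2/15*h_3 + 2/15*h_4 + 1/3*h_5
  h_3 = 1 + 2/15*h_1 + 1/15*h_2 + 1/5*h_3 + 2/15*h_4 + 7/15*h_5
  h_4 = 1 + 2/15*h_1 + 2/15*h_2 + 4/15*h_3 + 1/3*h_4 + 2/15*h_5
  h_5 = 1 + 7/15*h_1 + 2/15*h_2 + 1/5*h_3 + 2/15*h_4 + 1/15*h_5

Substituting h_2 = 0 and rearranging gives the linear system (I - Q) h = 1:
  [11/15, -2/15, -2/15, -1/3] . (h_1, h_3, h_4, h_5) = 1
  [-2/15, 4/5, -2/15, -7/15] . (h_1, h_3, h_4, h_5) = 1
  [-2/15, -4/15, 2/3, -2/15] . (h_1, h_3, h_4, h_5) = 1
  [-7/15, -1/5, -2/15, 14/15] . (h_1, h_3, h_4, h_5) = 1

Solving yields:
  h_1 = 4752/575
  h_3 = 5094/575
  h_4 = 9609/1150
  h_5 = 954/115

Starting state is 4, so the expected hitting time is h_4 = 9609/1150.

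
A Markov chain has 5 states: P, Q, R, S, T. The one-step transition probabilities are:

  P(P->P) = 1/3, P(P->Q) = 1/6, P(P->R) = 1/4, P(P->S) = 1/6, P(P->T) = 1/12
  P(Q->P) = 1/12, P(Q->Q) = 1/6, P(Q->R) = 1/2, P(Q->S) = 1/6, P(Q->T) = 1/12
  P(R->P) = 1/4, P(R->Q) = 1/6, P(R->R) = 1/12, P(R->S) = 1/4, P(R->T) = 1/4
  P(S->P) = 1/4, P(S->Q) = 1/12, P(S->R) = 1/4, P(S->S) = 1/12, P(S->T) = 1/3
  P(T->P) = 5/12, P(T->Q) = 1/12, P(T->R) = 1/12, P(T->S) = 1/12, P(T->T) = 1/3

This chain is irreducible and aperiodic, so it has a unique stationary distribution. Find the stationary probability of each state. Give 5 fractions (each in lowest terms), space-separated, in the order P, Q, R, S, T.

Answer: 2999/10482 1429/10482 373/1747 1077/6988 1467/6988

Derivation:
The stationary distribution satisfies pi = pi * P, i.e.:
  pi_P = 1/3*pi_P + 1/12*pi_Q + 1/4*pi_R + 1/4*pi_S + 5/12*pi_T
  pi_Q = 1/6*pi_P + 1/6*pi_Q + 1/6*pi_R + 1/12*pi_S + 1/12*pi_T
  pi_R = 1/4*pi_P + 1/2*pi_Q + 1/12*pi_R + 1/4*pi_S + 1/12*pi_T
  pi_S = 1/6*pi_P + 1/6*pi_Q + 1/4*pi_R + 1/12*pi_S + 1/12*pi_T
  pi_T = 1/12*pi_P + 1/12*pi_Q + 1/4*pi_R + 1/3*pi_S + 1/3*pi_T
with normalization: pi_P + pi_Q + pi_R + pi_S + pi_T = 1.

Using the first 4 balance equations plus normalization, the linear system A*pi = b is:
  [-2/3, 1/12, 1/4, 1/4, 5/12] . pi = 0
  [1/6, -5/6, 1/6, 1/12, 1/12] . pi = 0
  [1/4, 1/2, -11/12, 1/4, 1/12] . pi = 0
  [1/6, 1/6, 1/4, -11/12, 1/12] . pi = 0
  [1, 1, 1, 1, 1] . pi = 1

Solving yields:
  pi_P = 2999/10482
  pi_Q = 1429/10482
  pi_R = 373/1747
  pi_S = 1077/6988
  pi_T = 1467/6988

Verification (pi * P):
  2999/10482*1/3 + 1429/10482*1/12 + 373/1747*1/4 + 1077/6988*1/4 + 1467/6988*5/12 = 2999/10482 = pi_P  (ok)
  2999/10482*1/6 + 1429/10482*1/6 + 373/1747*1/6 + 1077/6988*1/12 + 1467/6988*1/12 = 1429/10482 = pi_Q  (ok)
  2999/10482*1/4 + 1429/10482*1/2 + 373/1747*1/12 + 1077/6988*1/4 + 1467/6988*1/12 = 373/1747 = pi_R  (ok)
  2999/10482*1/6 + 1429/10482*1/6 + 373/1747*1/4 + 1077/6988*1/12 + 1467/6988*1/12 = 1077/6988 = pi_S  (ok)
  2999/10482*1/12 + 1429/10482*1/12 + 373/1747*1/4 + 1077/6988*1/3 + 1467/6988*1/3 = 1467/6988 = pi_T  (ok)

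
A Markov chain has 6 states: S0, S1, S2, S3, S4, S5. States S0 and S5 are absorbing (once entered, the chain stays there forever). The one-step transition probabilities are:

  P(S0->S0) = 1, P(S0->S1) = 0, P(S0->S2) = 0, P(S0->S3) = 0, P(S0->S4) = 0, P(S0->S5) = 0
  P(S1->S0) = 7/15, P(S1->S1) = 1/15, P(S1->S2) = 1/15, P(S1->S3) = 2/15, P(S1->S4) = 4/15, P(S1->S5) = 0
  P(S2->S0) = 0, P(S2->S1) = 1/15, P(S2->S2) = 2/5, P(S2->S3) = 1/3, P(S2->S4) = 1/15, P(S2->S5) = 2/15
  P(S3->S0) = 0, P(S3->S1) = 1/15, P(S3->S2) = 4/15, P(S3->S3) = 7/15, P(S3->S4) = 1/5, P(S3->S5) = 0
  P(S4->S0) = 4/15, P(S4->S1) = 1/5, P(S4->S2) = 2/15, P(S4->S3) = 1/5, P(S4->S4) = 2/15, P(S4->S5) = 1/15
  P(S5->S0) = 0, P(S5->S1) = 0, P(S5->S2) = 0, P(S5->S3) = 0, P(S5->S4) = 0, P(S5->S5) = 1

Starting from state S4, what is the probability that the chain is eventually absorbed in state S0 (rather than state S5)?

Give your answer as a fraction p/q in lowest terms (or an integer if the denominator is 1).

Answer: 4303/5870

Derivation:
Let a_i = P(absorbed in S0 | start in state i).
Boundary conditions: a_S0 = 1, a_S5 = 0.
For each transient state i, a_i = sum_j P(i->j) * a_j:
  a_S1 = 7/15*a_S0 + 1/15*a_S1 + 1/15*a_S2 + 2/15*a_S3 + 4/15*a_S4 + 0*a_S5
  a_S2 = 0*a_S0 + 1/15*a_S1 + 2/5*a_S2 + 1/3*a_S3 + 1/15*a_S4 + 2/15*a_S5
  a_S3 = 0*a_S0 + 1/15*a_S1 + 4/15*a_S2 + 7/15*a_S3 + 1/5*a_S4 + 0*a_S5
  a_S4 = 4/15*a_S0 + 1/5*a_S1 + 2/15*a_S2 + 1/5*a_S3 + 2/15*a_S4 + 1/15*a_S5

Substituting a_S0 = 1 and a_S5 = 0, rearrange to (I - Q) a = r where r[i] = P(i -> S0):
  [14/15, -1/15, -2/15, -4/15] . (a_S1, a_S2, a_S3, a_S4) = 7/15
  [-1/15, 3/5, -1/3, -1/15] . (a_S1, a_S2, a_S3, a_S4) = 0
  [-1/15, -4/15, 8/15, -1/5] . (a_S1, a_S2, a_S3, a_S4) = 0
  [-1/5, -2/15, -1/5, 13/15] . (a_S1, a_S2, a_S3, a_S4) = 4/15

Solving yields:
  a_S1 = 4931/5870
  a_S2 = 1568/2935
  a_S3 = 1899/2935
  a_S4 = 4303/5870

Starting state is S4, so the absorption probability is a_S4 = 4303/5870.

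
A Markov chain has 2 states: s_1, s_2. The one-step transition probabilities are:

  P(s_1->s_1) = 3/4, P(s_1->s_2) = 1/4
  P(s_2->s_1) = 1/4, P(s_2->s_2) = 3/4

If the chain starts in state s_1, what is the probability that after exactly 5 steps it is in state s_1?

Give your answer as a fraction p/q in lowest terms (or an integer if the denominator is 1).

Answer: 33/64

Derivation:
Computing P^5 by repeated multiplication:
P^1 =
  s_1: [3/4, 1/4]
  s_2: [1/4, 3/4]
P^2 =
  s_1: [5/8, 3/8]
  s_2: [3/8, 5/8]
P^3 =
  s_1: [9/16, 7/16]
  s_2: [7/16, 9/16]
P^4 =
  s_1: [17/32, 15/32]
  s_2: [15/32, 17/32]
P^5 =
  s_1: [33/64, 31/64]
  s_2: [31/64, 33/64]

(P^5)[s_1 -> s_1] = 33/64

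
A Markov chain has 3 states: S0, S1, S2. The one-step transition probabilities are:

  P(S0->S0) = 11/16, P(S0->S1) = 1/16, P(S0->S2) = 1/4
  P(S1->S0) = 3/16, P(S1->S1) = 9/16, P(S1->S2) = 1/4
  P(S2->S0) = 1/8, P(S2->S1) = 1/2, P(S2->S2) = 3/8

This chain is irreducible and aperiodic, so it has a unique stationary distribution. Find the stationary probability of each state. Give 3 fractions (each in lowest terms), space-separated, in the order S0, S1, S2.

The stationary distribution satisfies pi = pi * P, i.e.:
  pi_S0 = 11/16*pi_S0 + 3/16*pi_S1 + 1/8*pi_S2
  pi_S1 = 1/16*pi_S0 + 9/16*pi_S1 + 1/2*pi_S2
  pi_S2 = 1/4*pi_S0 + 1/4*pi_S1 + 3/8*pi_S2
with normalization: pi_S0 + pi_S1 + pi_S2 = 1.

Using the first 2 balance equations plus normalization, the linear system A*pi = b is:
  [-5/16, 3/16, 1/8] . pi = 0
  [1/16, -7/16, 1/2] . pi = 0
  [1, 1, 1] . pi = 1

Solving yields:
  pi_S0 = 19/56
  pi_S1 = 3/8
  pi_S2 = 2/7

Verification (pi * P):
  19/56*11/16 + 3/8*3/16 + 2/7*1/8 = 19/56 = pi_S0  (ok)
  19/56*1/16 + 3/8*9/16 + 2/7*1/2 = 3/8 = pi_S1  (ok)
  19/56*1/4 + 3/8*1/4 + 2/7*3/8 = 2/7 = pi_S2  (ok)

Answer: 19/56 3/8 2/7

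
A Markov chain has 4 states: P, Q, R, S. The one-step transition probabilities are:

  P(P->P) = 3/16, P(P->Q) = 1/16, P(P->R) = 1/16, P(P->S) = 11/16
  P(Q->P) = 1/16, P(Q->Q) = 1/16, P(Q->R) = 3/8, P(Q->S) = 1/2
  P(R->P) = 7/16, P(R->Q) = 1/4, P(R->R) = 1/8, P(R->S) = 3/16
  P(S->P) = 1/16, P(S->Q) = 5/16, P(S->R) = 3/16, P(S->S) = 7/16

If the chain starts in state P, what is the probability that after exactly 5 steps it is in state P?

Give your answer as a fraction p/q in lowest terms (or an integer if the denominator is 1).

Computing P^5 by repeated multiplication:
P^1 =
  P: [3/16, 1/16, 1/16, 11/16]
  Q: [1/16, 1/16, 3/8, 1/2]
  R: [7/16, 1/4, 1/8, 3/16]
  S: [1/16, 5/16, 3/16, 7/16]
P^2 =
  P: [7/64, 63/256, 11/64, 121/256]
  Q: [27/128, 33/128, 43/256, 93/256]
  R: [21/128, 17/128, 11/64, 17/32]
  S: [9/64, 53/256, 29/128, 109/256]
P^3 =
  P: [9/64, 109/512, 857/4096, 1791/4096]
  Q: [311/2048, 757/4096, 815/4096, 951/2048]
  R: [151/1024, 233/1024, 371/2048, 909/2048]
  S: [169/1024, 433/2048, 797/4096, 1757/4096]
P^4 =
  P: [5195/32768, 13831/65536, 12895/65536, 7105/16384]
  Q: [5115/32768, 14149/65536, 3125/16384, 28657/65536]
  R: [2439/16384, 6797/32768, 6567/32768, 7263/16384]
  S: [5115/32768, 13515/65536, 12737/65536, 14527/32768]
P^5 =
  P: [81843/524288, 217901/1048576, 102213/524288, 462563/1048576]
  Q: [40249/262144, 3401/16384, 206095/1048576, 463821/1048576]
  R: [40963/262144, 110573/524288, 25593/131072, 229417/524288]
  S: [81209/524288, 219963/1048576, 50989/262144, 462239/1048576]

(P^5)[P -> P] = 81843/524288

Answer: 81843/524288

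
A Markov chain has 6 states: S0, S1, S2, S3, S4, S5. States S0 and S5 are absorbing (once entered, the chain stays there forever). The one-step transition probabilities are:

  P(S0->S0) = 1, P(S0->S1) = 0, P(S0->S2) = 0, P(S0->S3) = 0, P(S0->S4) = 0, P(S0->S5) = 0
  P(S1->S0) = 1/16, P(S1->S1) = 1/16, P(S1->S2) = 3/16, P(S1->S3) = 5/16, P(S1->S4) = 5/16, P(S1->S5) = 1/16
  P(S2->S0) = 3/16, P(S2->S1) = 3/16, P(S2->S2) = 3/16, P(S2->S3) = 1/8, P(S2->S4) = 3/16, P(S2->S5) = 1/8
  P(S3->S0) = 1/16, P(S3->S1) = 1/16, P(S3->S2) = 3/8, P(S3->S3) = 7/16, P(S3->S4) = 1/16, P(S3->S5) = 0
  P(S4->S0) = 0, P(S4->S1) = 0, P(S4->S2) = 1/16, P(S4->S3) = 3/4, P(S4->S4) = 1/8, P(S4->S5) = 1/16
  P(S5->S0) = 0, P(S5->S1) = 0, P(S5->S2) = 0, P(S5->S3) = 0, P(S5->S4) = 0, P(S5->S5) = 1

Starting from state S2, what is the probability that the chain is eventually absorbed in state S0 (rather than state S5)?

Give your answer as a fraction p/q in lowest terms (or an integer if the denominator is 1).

Answer: 3248/5321

Derivation:
Let a_i = P(absorbed in S0 | start in state i).
Boundary conditions: a_S0 = 1, a_S5 = 0.
For each transient state i, a_i = sum_j P(i->j) * a_j:
  a_S1 = 1/16*a_S0 + 1/16*a_S1 + 3/16*a_S2 + 5/16*a_S3 + 5/16*a_S4 + 1/16*a_S5
  a_S2 = 3/16*a_S0 + 3/16*a_S1 + 3/16*a_S2 + 1/8*a_S3 + 3/16*a_S4 + 1/8*a_S5
  a_S3 = 1/16*a_S0 + 1/16*a_S1 + 3/8*a_S2 + 7/16*a_S3 + 1/16*a_S4 + 0*a_S5
  a_S4 = 0*a_S0 + 0*a_S1 + 1/16*a_S2 + 3/4*a_S3 + 1/8*a_S4 + 1/16*a_S5

Substituting a_S0 = 1 and a_S5 = 0, rearrange to (I - Q) a = r where r[i] = P(i -> S0):
  [15/16, -3/16, -5/16, -5/16] . (a_S1, a_S2, a_S3, a_S4) = 1/16
  [-3/16, 13/16, -1/8, -3/16] . (a_S1, a_S2, a_S3, a_S4) = 3/16
  [-1/16, -3/8, 9/16, -1/16] . (a_S1, a_S2, a_S3, a_S4) = 1/16
  [0, -1/16, -3/4, 7/8] . (a_S1, a_S2, a_S3, a_S4) = 0

Solving yields:
  a_S1 = 3231/5321
  a_S2 = 3248/5321
  a_S3 = 3472/5321
  a_S4 = 3208/5321

Starting state is S2, so the absorption probability is a_S2 = 3248/5321.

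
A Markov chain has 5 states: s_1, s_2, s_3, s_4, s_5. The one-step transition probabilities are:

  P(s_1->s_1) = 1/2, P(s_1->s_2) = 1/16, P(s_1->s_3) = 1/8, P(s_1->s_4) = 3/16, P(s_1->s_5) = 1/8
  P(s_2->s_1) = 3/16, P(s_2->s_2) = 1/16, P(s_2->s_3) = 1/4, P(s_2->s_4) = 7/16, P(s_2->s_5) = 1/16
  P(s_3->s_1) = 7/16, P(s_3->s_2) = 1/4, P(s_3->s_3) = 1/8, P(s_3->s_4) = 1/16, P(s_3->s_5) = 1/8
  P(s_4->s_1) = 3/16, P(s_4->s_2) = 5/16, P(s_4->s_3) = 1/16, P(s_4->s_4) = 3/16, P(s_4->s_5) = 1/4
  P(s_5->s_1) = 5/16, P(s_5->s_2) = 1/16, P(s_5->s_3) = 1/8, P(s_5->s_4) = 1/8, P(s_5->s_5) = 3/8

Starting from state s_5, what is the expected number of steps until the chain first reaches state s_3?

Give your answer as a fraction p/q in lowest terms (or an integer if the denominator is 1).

Let h_i = expected steps to first reach s_3 from state i.
Boundary: h_s_3 = 0.
First-step equations for the other states:
  h_s_1 = 1 + 1/2*h_s_1 + 1/16*h_s_2 + 1/8*h_s_3 + 3/16*h_s_4 + 1/8*h_s_5
  h_s_2 = 1 + 3/16*h_s_1 + 1/16*h_s_2 + 1/4*h_s_3 + 7/16*h_s_4 + 1/16*h_s_5
  h_s_4 = 1 + 3/16*h_s_1 + 5/16*h_s_2 + 1/16*h_s_3 + 3/16*h_s_4 + 1/4*h_s_5
  h_s_5 = 1 + 5/16*h_s_1 + 1/16*h_s_2 + 1/8*h_s_3 + 1/8*h_s_4 + 3/8*h_s_5

Substituting h_s_3 = 0 and rearranging gives the linear system (I - Q) h = 1:
  [1/2, -1/16, -3/16, -1/8] . (h_s_1, h_s_2, h_s_4, h_s_5) = 1
  [-3/16, 15/16, -7/16, -1/16] . (h_s_1, h_s_2, h_s_4, h_s_5) = 1
  [-3/16, -5/16, 13/16, -1/4] . (h_s_1, h_s_2, h_s_4, h_s_5) = 1
  [-5/16, -1/16, -1/8, 5/8] . (h_s_1, h_s_2, h_s_4, h_s_5) = 1

Solving yields:
  h_s_1 = 46528/5883
  h_s_2 = 41104/5883
  h_s_4 = 48064/5883
  h_s_5 = 46400/5883

Starting state is s_5, so the expected hitting time is h_s_5 = 46400/5883.

Answer: 46400/5883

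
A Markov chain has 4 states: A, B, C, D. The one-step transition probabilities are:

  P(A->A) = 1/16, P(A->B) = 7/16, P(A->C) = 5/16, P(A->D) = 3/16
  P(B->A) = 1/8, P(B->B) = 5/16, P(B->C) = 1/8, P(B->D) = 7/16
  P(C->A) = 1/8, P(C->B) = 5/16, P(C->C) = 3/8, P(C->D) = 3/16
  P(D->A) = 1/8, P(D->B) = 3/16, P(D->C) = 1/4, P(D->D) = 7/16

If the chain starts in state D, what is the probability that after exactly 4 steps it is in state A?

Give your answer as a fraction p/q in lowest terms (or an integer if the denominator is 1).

Computing P^4 by repeated multiplication:
P^1 =
  A: [1/16, 7/16, 5/16, 3/16]
  B: [1/8, 5/16, 1/8, 7/16]
  C: [1/8, 5/16, 3/8, 3/16]
  D: [1/8, 3/16, 1/4, 7/16]
P^2 =
  A: [31/256, 19/64, 61/256, 11/32]
  B: [15/128, 35/128, 15/64, 3/8]
  C: [15/128, 39/128, 17/64, 5/16]
  D: [15/128, 35/128, 17/64, 11/32]
P^3 =
  A: [481/4096, 583/2048, 1025/4096, 89/256]
  B: [241/2048, 287/1024, 517/2048, 179/512]
  C: [241/2048, 295/1024, 517/2048, 175/512]
  D: [241/2048, 291/1024, 525/2048, 175/512]
P^4 =
  A: [7711/65536, 9297/32768, 16583/65536, 2831/8192]
  B: [3855/32768, 4645/16384, 8319/32768, 1413/4096]
  C: [3855/32768, 4661/16384, 8287/32768, 1413/4096]
  D: [3855/32768, 4661/16384, 8319/32768, 1409/4096]

(P^4)[D -> A] = 3855/32768

Answer: 3855/32768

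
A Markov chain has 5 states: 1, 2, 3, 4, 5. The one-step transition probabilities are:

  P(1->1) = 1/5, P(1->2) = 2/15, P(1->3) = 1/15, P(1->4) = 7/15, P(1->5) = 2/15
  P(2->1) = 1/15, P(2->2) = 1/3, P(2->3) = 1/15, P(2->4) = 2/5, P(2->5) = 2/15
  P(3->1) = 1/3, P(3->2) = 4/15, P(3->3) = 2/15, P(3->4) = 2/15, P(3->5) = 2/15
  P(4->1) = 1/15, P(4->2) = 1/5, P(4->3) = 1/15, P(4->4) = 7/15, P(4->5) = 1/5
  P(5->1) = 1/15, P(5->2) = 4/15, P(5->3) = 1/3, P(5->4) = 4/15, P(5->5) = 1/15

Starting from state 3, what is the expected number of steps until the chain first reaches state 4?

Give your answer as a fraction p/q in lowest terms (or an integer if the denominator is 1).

Let h_i = expected steps to first reach 4 from state i.
Boundary: h_4 = 0.
First-step equations for the other states:
  h_1 = 1 + 1/5*h_1 + 2/15*h_2 + 1/15*h_3 + 7/15*h_4 + 2/15*h_5
  h_2 = 1 + 1/15*h_1 + 1/3*h_2 + 1/15*h_3 + 2/5*h_4 + 2/15*h_5
  h_3 = 1 + 1/3*h_1 + 4/15*h_2 + 2/15*h_3 + 2/15*h_4 + 2/15*h_5
  h_5 = 1 + 1/15*h_1 + 4/15*h_2 + 1/3*h_3 + 4/15*h_4 + 1/15*h_5

Substituting h_4 = 0 and rearranging gives the linear system (I - Q) h = 1:
  [4/5, -2/15, -1/15, -2/15] . (h_1, h_2, h_3, h_5) = 1
  [-1/15, 2/3, -1/15, -2/15] . (h_1, h_2, h_3, h_5) = 1
  [-1/3, -4/15, 13/15, -2/15] . (h_1, h_2, h_3, h_5) = 1
  [-1/15, -4/15, -1/3, 14/15] . (h_1, h_2, h_3, h_5) = 1

Solving yields:
  h_1 = 1680/659
  h_2 = 1820/659
  h_3 = 2300/659
  h_5 = 4335/1318

Starting state is 3, so the expected hitting time is h_3 = 2300/659.

Answer: 2300/659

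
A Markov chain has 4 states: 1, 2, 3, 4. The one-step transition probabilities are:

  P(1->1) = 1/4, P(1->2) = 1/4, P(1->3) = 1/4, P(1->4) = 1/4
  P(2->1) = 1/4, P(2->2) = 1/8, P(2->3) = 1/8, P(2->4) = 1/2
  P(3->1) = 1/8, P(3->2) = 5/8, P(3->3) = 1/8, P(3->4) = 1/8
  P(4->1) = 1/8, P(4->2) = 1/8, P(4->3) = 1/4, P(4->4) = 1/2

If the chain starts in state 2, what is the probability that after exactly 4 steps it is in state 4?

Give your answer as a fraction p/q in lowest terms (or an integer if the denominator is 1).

Computing P^4 by repeated multiplication:
P^1 =
  1: [1/4, 1/4, 1/4, 1/4]
  2: [1/4, 1/8, 1/8, 1/2]
  3: [1/8, 5/8, 1/8, 1/8]
  4: [1/8, 1/8, 1/4, 1/2]
P^2 =
  1: [3/16, 9/32, 3/16, 11/32]
  2: [11/64, 7/32, 7/32, 25/64]
  3: [7/32, 13/64, 5/32, 27/64]
  4: [5/32, 17/64, 13/64, 3/8]
P^3 =
  1: [47/256, 31/128, 49/256, 49/128]
  2: [89/512, 131/512, 25/128, 3/8]
  3: [91/512, 59/256, 105/512, 99/256]
  4: [91/512, 63/256, 49/256, 197/512]
P^4 =
  1: [365/2048, 499/2048, 401/2048, 783/2048]
  2: [183/1024, 1001/4096, 793/4096, 785/2048]
  3: [721/4096, 1023/4096, 801/4096, 1551/4096]
  4: [729/4096, 995/4096, 25/128, 393/1024]

(P^4)[2 -> 4] = 785/2048

Answer: 785/2048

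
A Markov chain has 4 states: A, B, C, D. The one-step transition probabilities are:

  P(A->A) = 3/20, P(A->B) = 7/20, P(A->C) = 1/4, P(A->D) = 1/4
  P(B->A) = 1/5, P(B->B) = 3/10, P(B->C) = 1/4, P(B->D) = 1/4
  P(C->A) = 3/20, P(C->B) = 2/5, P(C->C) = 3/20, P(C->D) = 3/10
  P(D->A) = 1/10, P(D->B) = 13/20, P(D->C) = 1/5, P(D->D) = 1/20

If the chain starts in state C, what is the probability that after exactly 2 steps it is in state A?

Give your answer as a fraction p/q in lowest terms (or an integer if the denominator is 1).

Computing P^2 by repeated multiplication:
P^1 =
  A: [3/20, 7/20, 1/4, 1/4]
  B: [1/5, 3/10, 1/4, 1/4]
  C: [3/20, 2/5, 3/20, 3/10]
  D: [1/10, 13/20, 1/5, 1/20]
P^2 =
  A: [31/200, 21/50, 17/80, 17/80]
  B: [61/400, 169/400, 17/80, 17/80]
  C: [31/200, 171/400, 11/50, 79/400]
  D: [9/50, 137/400, 91/400, 1/4]

(P^2)[C -> A] = 31/200

Answer: 31/200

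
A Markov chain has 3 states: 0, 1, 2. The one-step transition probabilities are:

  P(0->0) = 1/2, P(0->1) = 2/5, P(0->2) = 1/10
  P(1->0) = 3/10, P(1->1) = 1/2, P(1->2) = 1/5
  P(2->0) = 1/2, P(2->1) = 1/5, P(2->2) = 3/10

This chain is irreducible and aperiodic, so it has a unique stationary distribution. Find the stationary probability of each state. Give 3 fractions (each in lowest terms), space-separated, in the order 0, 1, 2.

The stationary distribution satisfies pi = pi * P, i.e.:
  pi_0 = 1/2*pi_0 + 3/10*pi_1 + 1/2*pi_2
  pi_1 = 2/5*pi_0 + 1/2*pi_1 + 1/5*pi_2
  pi_2 = 1/10*pi_0 + 1/5*pi_1 + 3/10*pi_2
with normalization: pi_0 + pi_1 + pi_2 = 1.

Using the first 2 balance equations plus normalization, the linear system A*pi = b is:
  [-1/2, 3/10, 1/2] . pi = 0
  [2/5, -1/2, 1/5] . pi = 0
  [1, 1, 1] . pi = 1

Solving yields:
  pi_0 = 31/74
  pi_1 = 15/37
  pi_2 = 13/74

Verification (pi * P):
  31/74*1/2 + 15/37*3/10 + 13/74*1/2 = 31/74 = pi_0  (ok)
  31/74*2/5 + 15/37*1/2 + 13/74*1/5 = 15/37 = pi_1  (ok)
  31/74*1/10 + 15/37*1/5 + 13/74*3/10 = 13/74 = pi_2  (ok)

Answer: 31/74 15/37 13/74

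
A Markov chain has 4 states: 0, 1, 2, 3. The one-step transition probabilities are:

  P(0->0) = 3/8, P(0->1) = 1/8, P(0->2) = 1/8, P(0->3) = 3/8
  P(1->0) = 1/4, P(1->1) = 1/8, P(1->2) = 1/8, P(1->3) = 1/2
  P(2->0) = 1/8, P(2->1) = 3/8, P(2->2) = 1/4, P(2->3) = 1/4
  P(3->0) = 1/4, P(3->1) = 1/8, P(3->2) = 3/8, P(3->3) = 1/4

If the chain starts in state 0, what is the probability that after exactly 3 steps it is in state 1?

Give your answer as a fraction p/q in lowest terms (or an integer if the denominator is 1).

Answer: 47/256

Derivation:
Computing P^3 by repeated multiplication:
P^1 =
  0: [3/8, 1/8, 1/8, 3/8]
  1: [1/4, 1/8, 1/8, 1/2]
  2: [1/8, 3/8, 1/4, 1/4]
  3: [1/4, 1/8, 3/8, 1/4]
P^2 =
  0: [9/32, 5/32, 15/64, 21/64]
  1: [17/64, 5/32, 17/64, 5/16]
  2: [15/64, 3/16, 7/32, 23/64]
  3: [15/64, 7/32, 15/64, 5/16]
P^3 =
  0: [131/512, 47/256, 121/512, 83/256]
  1: [1/4, 49/256, 121/512, 165/512]
  2: [129/512, 23/128, 31/128, 167/512]
  3: [1/4, 47/256, 119/512, 171/512]

(P^3)[0 -> 1] = 47/256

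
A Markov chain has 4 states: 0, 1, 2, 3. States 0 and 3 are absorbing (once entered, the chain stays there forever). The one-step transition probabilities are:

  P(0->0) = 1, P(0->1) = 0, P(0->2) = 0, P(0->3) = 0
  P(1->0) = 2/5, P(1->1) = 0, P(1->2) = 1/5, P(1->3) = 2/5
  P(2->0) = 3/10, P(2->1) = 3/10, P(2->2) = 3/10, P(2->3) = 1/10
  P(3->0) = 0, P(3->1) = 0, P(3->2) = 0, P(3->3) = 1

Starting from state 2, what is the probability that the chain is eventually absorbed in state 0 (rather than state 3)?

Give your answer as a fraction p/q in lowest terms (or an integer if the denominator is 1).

Let a_i = P(absorbed in 0 | start in state i).
Boundary conditions: a_0 = 1, a_3 = 0.
For each transient state i, a_i = sum_j P(i->j) * a_j:
  a_1 = 2/5*a_0 + 0*a_1 + 1/5*a_2 + 2/5*a_3
  a_2 = 3/10*a_0 + 3/10*a_1 + 3/10*a_2 + 1/10*a_3

Substituting a_0 = 1 and a_3 = 0, rearrange to (I - Q) a = r where r[i] = P(i -> 0):
  [1, -1/5] . (a_1, a_2) = 2/5
  [-3/10, 7/10] . (a_1, a_2) = 3/10

Solving yields:
  a_1 = 17/32
  a_2 = 21/32

Starting state is 2, so the absorption probability is a_2 = 21/32.

Answer: 21/32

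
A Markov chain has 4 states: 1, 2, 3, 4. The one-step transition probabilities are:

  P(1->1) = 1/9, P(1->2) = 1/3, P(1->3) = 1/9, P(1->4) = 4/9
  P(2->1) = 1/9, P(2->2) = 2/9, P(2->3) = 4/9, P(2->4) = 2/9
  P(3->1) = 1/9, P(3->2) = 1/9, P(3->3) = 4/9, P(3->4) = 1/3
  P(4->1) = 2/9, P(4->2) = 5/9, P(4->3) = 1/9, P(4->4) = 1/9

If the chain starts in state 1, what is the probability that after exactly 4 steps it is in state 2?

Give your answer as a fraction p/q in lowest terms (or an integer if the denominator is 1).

Answer: 1898/6561

Derivation:
Computing P^4 by repeated multiplication:
P^1 =
  1: [1/9, 1/3, 1/9, 4/9]
  2: [1/9, 2/9, 4/9, 2/9]
  3: [1/9, 1/9, 4/9, 1/3]
  4: [2/9, 5/9, 1/9, 1/9]
P^2 =
  1: [13/81, 10/27, 7/27, 17/81]
  2: [11/81, 7/27, 1/3, 22/81]
  3: [4/27, 8/27, 8/27, 7/27]
  4: [10/81, 22/81, 1/3, 22/81]
P^3 =
  1: [98/729, 205/729, 26/81, 64/243]
  2: [103/729, 212/729, 25/81, 7/27]
  3: [34/243, 71/243, 25/81, 7/27]
  4: [103/729, 211/729, 76/243, 187/729]
P^4 =
  1: [307/2187, 1898/6561, 682/2187, 1696/6561]
  2: [34/243, 1903/6561, 680/2187, 1700/6561]
  3: [34/243, 634/2187, 227/729, 566/2187]
  4: [916/6561, 1894/6561, 682/2187, 1705/6561]

(P^4)[1 -> 2] = 1898/6561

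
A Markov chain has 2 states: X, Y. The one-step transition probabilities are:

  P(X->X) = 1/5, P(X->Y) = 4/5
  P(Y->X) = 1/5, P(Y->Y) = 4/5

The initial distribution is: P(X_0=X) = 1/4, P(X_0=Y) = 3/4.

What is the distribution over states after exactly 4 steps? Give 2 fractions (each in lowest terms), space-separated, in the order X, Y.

Answer: 1/5 4/5

Derivation:
Propagating the distribution step by step (d_{t+1} = d_t * P):
d_0 = (X=1/4, Y=3/4)
  d_1[X] = 1/4*1/5 + 3/4*1/5 = 1/5
  d_1[Y] = 1/4*4/5 + 3/4*4/5 = 4/5
d_1 = (X=1/5, Y=4/5)
  d_2[X] = 1/5*1/5 + 4/5*1/5 = 1/5
  d_2[Y] = 1/5*4/5 + 4/5*4/5 = 4/5
d_2 = (X=1/5, Y=4/5)
  d_3[X] = 1/5*1/5 + 4/5*1/5 = 1/5
  d_3[Y] = 1/5*4/5 + 4/5*4/5 = 4/5
d_3 = (X=1/5, Y=4/5)
  d_4[X] = 1/5*1/5 + 4/5*1/5 = 1/5
  d_4[Y] = 1/5*4/5 + 4/5*4/5 = 4/5
d_4 = (X=1/5, Y=4/5)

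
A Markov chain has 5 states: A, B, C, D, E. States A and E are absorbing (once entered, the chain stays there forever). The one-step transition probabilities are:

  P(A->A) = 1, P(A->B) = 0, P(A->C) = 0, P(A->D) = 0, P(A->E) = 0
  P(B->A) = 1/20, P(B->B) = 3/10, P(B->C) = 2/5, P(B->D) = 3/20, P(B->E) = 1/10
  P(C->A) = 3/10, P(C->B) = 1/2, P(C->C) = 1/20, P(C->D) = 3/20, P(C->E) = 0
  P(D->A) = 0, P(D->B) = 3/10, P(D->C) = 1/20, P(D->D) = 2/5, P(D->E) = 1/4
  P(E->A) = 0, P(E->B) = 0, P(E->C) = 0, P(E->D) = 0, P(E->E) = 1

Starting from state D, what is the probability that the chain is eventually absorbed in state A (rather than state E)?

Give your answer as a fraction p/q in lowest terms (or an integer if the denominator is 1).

Let a_i = P(absorbed in A | start in state i).
Boundary conditions: a_A = 1, a_E = 0.
For each transient state i, a_i = sum_j P(i->j) * a_j:
  a_B = 1/20*a_A + 3/10*a_B + 2/5*a_C + 3/20*a_D + 1/10*a_E
  a_C = 3/10*a_A + 1/2*a_B + 1/20*a_C + 3/20*a_D + 0*a_E
  a_D = 0*a_A + 3/10*a_B + 1/20*a_C + 2/5*a_D + 1/4*a_E

Substituting a_A = 1 and a_E = 0, rearrange to (I - Q) a = r where r[i] = P(i -> A):
  [7/10, -2/5, -3/20] . (a_B, a_C, a_D) = 1/20
  [-1/2, 19/20, -3/20] . (a_B, a_C, a_D) = 3/10
  [-3/10, -1/20, 3/5] . (a_B, a_C, a_D) = 0

Solving yields:
  a_B = 91/186
  a_C = 173/279
  a_D = 8/27

Starting state is D, so the absorption probability is a_D = 8/27.

Answer: 8/27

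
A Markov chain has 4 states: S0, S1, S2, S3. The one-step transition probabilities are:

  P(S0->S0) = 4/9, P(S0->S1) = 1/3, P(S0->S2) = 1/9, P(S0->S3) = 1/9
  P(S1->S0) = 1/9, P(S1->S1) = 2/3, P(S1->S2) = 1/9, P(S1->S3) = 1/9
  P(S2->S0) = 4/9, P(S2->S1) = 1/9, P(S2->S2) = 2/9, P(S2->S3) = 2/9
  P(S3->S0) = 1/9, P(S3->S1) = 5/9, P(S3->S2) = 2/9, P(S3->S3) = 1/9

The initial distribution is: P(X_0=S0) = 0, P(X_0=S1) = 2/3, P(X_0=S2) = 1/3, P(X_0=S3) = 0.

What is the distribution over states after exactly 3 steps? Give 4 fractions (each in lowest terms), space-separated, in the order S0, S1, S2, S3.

Answer: 173/729 1081/2187 103/729 278/2187

Derivation:
Propagating the distribution step by step (d_{t+1} = d_t * P):
d_0 = (S0=0, S1=2/3, S2=1/3, S3=0)
  d_1[S0] = 0*4/9 + 2/3*1/9 + 1/3*4/9 + 0*1/9 = 2/9
  d_1[S1] = 0*1/3 + 2/3*2/3 + 1/3*1/9 + 0*5/9 = 13/27
  d_1[S2] = 0*1/9 + 2/3*1/9 + 1/3*2/9 + 0*2/9 = 4/27
  d_1[S3] = 0*1/9 + 2/3*1/9 + 1/3*2/9 + 0*1/9 = 4/27
d_1 = (S0=2/9, S1=13/27, S2=4/27, S3=4/27)
  d_2[S0] = 2/9*4/9 + 13/27*1/9 + 4/27*4/9 + 4/27*1/9 = 19/81
  d_2[S1] = 2/9*1/3 + 13/27*2/3 + 4/27*1/9 + 4/27*5/9 = 40/81
  d_2[S2] = 2/9*1/9 + 13/27*1/9 + 4/27*2/9 + 4/27*2/9 = 35/243
  d_2[S3] = 2/9*1/9 + 13/27*1/9 + 4/27*2/9 + 4/27*1/9 = 31/243
d_2 = (S0=19/81, S1=40/81, S2=35/243, S3=31/243)
  d_3[S0] = 19/81*4/9 + 40/81*1/9 + 35/243*4/9 + 31/243*1/9 = 173/729
  d_3[S1] = 19/81*1/3 + 40/81*2/3 + 35/243*1/9 + 31/243*5/9 = 1081/2187
  d_3[S2] = 19/81*1/9 + 40/81*1/9 + 35/243*2/9 + 31/243*2/9 = 103/729
  d_3[S3] = 19/81*1/9 + 40/81*1/9 + 35/243*2/9 + 31/243*1/9 = 278/2187
d_3 = (S0=173/729, S1=1081/2187, S2=103/729, S3=278/2187)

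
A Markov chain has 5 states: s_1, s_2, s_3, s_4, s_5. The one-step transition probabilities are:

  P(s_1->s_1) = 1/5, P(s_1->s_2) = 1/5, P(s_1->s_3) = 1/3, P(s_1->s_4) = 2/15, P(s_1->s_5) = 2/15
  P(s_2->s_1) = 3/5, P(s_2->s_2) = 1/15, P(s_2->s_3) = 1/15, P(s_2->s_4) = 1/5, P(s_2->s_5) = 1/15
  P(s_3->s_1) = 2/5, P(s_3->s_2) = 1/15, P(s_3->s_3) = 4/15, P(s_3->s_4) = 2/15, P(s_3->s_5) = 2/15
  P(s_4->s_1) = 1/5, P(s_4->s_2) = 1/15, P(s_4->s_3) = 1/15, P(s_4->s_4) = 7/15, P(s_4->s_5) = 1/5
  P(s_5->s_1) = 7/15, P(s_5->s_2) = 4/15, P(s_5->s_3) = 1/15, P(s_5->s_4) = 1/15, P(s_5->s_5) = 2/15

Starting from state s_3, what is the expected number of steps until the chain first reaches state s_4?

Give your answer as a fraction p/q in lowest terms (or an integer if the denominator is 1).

Answer: 3765/506

Derivation:
Let h_i = expected steps to first reach s_4 from state i.
Boundary: h_s_4 = 0.
First-step equations for the other states:
  h_s_1 = 1 + 1/5*h_s_1 + 1/5*h_s_2 + 1/3*h_s_3 + 2/15*h_s_4 + 2/15*h_s_5
  h_s_2 = 1 + 3/5*h_s_1 + 1/15*h_s_2 + 1/15*h_s_3 + 1/5*h_s_4 + 1/15*h_s_5
  h_s_3 = 1 + 2/5*h_s_1 + 1/15*h_s_2 + 4/15*h_s_3 + 2/15*h_s_4 + 2/15*h_s_5
  h_s_5 = 1 + 7/15*h_s_1 + 4/15*h_s_2 + 1/15*h_s_3 + 1/15*h_s_4 + 2/15*h_s_5

Substituting h_s_4 = 0 and rearranging gives the linear system (I - Q) h = 1:
  [4/5, -1/5, -1/3, -2/15] . (h_s_1, h_s_2, h_s_3, h_s_5) = 1
  [-3/5, 14/15, -1/15, -1/15] . (h_s_1, h_s_2, h_s_3, h_s_5) = 1
  [-2/5, -1/15, 11/15, -2/15] . (h_s_1, h_s_2, h_s_3, h_s_5) = 1
  [-7/15, -4/15, -1/15, 13/15] . (h_s_1, h_s_2, h_s_3, h_s_5) = 1

Solving yields:
  h_s_1 = 3735/506
  h_s_2 = 3495/506
  h_s_3 = 3765/506
  h_s_5 = 180/23

Starting state is s_3, so the expected hitting time is h_s_3 = 3765/506.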